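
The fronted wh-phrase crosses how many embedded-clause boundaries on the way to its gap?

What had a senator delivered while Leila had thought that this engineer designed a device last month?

"what" originates inside the matrix clause — no clause boundary is crossed.

0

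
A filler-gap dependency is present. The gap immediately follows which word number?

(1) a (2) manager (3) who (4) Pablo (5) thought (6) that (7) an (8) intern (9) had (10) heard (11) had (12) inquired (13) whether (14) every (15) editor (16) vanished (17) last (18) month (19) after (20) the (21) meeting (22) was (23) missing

10

The displaced element is "a manager" (word 2).
It is linked across 2 clause boundaries (that → Ø).
It functions as the subject of "inquired", so the gap sits immediately after word 10 ("heard").
Base order: Pablo thought that an intern had heard that a manager had inquired whether every editor vanished last month after the meeting.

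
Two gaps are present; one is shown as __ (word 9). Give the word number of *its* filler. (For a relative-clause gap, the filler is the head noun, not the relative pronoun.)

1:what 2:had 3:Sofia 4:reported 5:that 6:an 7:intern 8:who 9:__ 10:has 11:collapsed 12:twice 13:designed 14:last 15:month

The marked gap is inside the relative clause, the subject of "collapsed".
Its filler is the head noun "intern" (via "who"), at word 7.
(The other dependency links word 1 to a gap after word 13.)

7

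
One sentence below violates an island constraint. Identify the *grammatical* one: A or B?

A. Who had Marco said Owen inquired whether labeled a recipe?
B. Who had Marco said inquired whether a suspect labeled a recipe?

B

In A, the wh-phrase is extracted from inside a wh-island (introduced by "whether"), which blocks movement.
In B, the extraction path crosses only that-complement boundaries, which are transparent.
So B is grammatical.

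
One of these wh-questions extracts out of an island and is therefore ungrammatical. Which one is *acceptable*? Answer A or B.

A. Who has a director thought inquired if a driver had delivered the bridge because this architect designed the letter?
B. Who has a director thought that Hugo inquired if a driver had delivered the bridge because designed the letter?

A

In B, the wh-phrase is extracted from inside a wh-island (introduced by "if"), which blocks movement.
In A, the extraction path crosses only that-complement boundaries, which are transparent.
So A is grammatical.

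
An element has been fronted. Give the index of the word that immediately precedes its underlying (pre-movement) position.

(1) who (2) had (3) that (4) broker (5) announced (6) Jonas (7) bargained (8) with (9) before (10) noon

8

The displaced element is "who" (word 1).
It is linked across 1 clause boundary (Ø).
It functions as the object of the preposition "with" of "bargained", so the gap sits immediately after word 8 ("with").
Base order: That broker had announced Jonas bargained with who before noon.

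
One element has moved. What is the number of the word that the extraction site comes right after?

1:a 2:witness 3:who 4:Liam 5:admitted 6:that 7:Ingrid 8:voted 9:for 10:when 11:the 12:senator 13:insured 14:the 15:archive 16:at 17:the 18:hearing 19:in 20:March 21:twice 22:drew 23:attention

The displaced element is "a witness" (word 2).
It is linked across 1 clause boundary (that).
It functions as the object of the preposition "for" of "voted", so the gap sits immediately after word 9 ("for").
Base order: Liam admitted that Ingrid voted for a witness when the senator insured the archive at the hearing in March twice.

9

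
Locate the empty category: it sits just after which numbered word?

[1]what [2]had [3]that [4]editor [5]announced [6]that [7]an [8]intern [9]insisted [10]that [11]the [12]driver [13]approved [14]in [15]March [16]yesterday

The displaced element is "what" (word 1).
It is linked across 2 clause boundaries (that → that).
It functions as the direct object of "approved", so the gap sits immediately after word 13 ("approved").
Base order: That editor had announced that an intern insisted that the driver approved what in March yesterday.

13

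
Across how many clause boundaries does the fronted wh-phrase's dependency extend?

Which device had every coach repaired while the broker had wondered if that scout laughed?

"which device" originates inside the matrix clause — no clause boundary is crossed.

0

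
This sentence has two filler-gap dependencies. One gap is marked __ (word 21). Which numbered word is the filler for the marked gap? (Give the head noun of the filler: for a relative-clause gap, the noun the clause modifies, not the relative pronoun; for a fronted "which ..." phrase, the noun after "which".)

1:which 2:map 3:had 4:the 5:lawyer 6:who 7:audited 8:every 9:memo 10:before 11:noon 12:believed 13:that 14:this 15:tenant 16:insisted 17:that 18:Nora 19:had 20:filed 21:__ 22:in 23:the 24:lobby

The marked gap is the direct object of "filed".
Its filler is the fronted wh-phrase "which map", at word 2.
(The other dependency links word 5 to a gap after word 6.)

2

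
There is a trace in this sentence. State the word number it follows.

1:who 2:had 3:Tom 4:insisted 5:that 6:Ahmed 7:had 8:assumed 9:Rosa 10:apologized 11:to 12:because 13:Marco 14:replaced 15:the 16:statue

The displaced element is "who" (word 1).
It is linked across 2 clause boundaries (that → Ø).
It functions as the object of the preposition "to" of "apologized", so the gap sits immediately after word 11 ("to").
Base order: Tom had insisted that Ahmed had assumed Rosa apologized to who because Marco replaced the statue.

11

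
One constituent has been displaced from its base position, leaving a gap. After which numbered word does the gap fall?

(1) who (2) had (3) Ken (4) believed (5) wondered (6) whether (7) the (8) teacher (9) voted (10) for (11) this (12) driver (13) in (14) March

4

The displaced element is "who" (word 1).
It is linked across 1 clause boundary (Ø).
It functions as the subject of "wondered", so the gap sits immediately after word 4 ("believed").
Base order: Ken had believed that who wondered whether the teacher voted for this driver in March.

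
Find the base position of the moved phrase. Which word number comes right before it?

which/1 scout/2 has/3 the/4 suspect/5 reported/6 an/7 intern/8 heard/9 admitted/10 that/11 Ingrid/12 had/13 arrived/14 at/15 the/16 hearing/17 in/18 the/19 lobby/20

The displaced element is "which scout" (word 2).
It is linked across 2 clause boundaries (Ø → Ø).
It functions as the subject of "admitted", so the gap sits immediately after word 9 ("heard").
Base order: The suspect has reported an intern heard that which scout admitted that Ingrid had arrived at the hearing in the lobby.

9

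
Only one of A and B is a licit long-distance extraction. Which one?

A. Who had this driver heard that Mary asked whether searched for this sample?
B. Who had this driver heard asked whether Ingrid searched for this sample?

B

In A, the wh-phrase is extracted from inside a wh-island (introduced by "whether"), which blocks movement.
In B, the extraction path crosses only that-complement boundaries, which are transparent.
So B is grammatical.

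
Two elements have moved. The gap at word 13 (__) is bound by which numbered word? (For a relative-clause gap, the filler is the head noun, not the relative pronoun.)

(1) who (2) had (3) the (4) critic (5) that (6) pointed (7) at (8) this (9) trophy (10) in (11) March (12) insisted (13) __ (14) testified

The marked gap is the subject of "testified".
Its filler is the fronted wh-phrase "who", at word 1.
(The other dependency links word 4 to a gap after word 5.)

1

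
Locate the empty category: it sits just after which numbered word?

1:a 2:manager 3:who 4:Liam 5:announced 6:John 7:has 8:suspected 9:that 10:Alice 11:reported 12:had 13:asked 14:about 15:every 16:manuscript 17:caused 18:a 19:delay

The displaced element is "a manager" (word 2).
It is linked across 3 clause boundaries (Ø → that → Ø).
It functions as the subject of "asked", so the gap sits immediately after word 11 ("reported").
Base order: Liam announced John has suspected that Alice reported a manager had asked about every manuscript.

11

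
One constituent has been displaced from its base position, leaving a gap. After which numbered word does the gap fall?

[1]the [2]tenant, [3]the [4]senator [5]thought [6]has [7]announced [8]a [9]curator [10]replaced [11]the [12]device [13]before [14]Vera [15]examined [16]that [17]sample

5

The displaced element is "the tenant" (word 2).
It is linked across 1 clause boundary (Ø).
It functions as the subject of "announced", so the gap sits immediately after word 5 ("thought").
Base order: The senator thought that the tenant has announced a curator replaced the device before Vera examined that sample.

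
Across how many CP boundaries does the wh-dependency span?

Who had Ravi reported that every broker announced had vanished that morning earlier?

2

"who" is extracted from the subject of "vanished".
Boundaries crossed, outermost first: [that], [Ø] — 2 in total.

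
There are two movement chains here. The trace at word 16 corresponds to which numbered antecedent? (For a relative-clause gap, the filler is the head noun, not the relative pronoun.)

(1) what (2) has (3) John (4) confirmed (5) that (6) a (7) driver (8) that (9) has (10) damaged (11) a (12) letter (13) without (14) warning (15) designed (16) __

The marked gap is the direct object of "designed".
Its filler is the fronted wh-phrase "what", at word 1.
(The other dependency links word 7 to a gap after word 8.)

1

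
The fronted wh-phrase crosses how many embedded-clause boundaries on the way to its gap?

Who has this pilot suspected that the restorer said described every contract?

"who" is extracted from the subject of "described".
Boundaries crossed, outermost first: [that], [Ø] — 2 in total.

2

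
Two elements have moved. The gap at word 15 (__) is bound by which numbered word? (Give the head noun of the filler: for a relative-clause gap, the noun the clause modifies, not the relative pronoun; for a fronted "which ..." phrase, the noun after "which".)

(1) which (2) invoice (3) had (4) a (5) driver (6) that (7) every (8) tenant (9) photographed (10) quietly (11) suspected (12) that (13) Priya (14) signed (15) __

2

The marked gap is the direct object of "signed".
Its filler is the fronted wh-phrase "which invoice", at word 2.
(The other dependency links word 5 to a gap after word 9.)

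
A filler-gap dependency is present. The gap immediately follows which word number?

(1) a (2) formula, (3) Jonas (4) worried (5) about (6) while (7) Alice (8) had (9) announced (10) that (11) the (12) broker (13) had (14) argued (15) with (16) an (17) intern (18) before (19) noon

5

The displaced element is "a formula" (word 2).
It functions as the object of the preposition "about" of "worried", so the gap sits immediately after word 5 ("about").
Base order: Jonas worried about a formula while Alice had announced that the broker had argued with an intern before noon.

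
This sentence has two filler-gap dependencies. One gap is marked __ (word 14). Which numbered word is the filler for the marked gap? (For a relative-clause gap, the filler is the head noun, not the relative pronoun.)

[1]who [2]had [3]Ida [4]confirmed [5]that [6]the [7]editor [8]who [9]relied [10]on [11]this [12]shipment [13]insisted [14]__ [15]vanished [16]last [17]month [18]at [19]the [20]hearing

1

The marked gap is the subject of "vanished".
Its filler is the fronted wh-phrase "who", at word 1.
(The other dependency links word 7 to a gap after word 8.)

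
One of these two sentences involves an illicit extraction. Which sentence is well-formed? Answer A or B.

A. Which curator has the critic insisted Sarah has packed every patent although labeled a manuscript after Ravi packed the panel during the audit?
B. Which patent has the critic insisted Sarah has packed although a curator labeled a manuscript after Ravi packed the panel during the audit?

B

In A, the wh-phrase is extracted from inside an adjunct island (introduced by "although"), which blocks movement.
In B, the extraction path crosses only that-complement boundaries, which are transparent.
So B is grammatical.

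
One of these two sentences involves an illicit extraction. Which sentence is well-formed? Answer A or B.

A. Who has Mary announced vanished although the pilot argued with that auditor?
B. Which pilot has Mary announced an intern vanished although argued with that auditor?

A

In B, the wh-phrase is extracted from inside an adjunct island (introduced by "although"), which blocks movement.
In A, the extraction path crosses only that-complement boundaries, which are transparent.
So A is grammatical.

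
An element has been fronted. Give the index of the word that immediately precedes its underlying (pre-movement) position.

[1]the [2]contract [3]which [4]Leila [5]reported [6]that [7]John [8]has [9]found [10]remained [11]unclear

The displaced element is "the contract" (word 2).
It is linked across 1 clause boundary (that).
It functions as the direct object of "found", so the gap sits immediately after word 9 ("found").
Base order: Leila reported that John has found the contract.

9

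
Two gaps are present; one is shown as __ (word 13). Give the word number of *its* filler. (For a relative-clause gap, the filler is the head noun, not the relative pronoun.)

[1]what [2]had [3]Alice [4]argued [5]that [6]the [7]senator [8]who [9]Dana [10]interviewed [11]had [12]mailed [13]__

1

The marked gap is the direct object of "mailed".
Its filler is the fronted wh-phrase "what", at word 1.
(The other dependency links word 7 to a gap after word 10.)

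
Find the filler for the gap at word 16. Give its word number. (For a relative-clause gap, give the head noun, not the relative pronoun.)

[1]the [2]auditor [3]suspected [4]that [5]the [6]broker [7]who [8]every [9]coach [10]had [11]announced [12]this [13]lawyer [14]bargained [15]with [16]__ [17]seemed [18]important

6

The gap at 16 is the prepositional object of "bargained", inside a relative clause.
The relative pronoun is "who" (word 7); it is bound by the head noun immediately before it.
Its filler is the head noun "broker", at word 6.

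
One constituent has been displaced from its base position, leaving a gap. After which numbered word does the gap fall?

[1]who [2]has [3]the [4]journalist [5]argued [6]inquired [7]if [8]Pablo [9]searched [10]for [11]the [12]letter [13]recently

5

The displaced element is "who" (word 1).
It is linked across 1 clause boundary (Ø).
It functions as the subject of "inquired", so the gap sits immediately after word 5 ("argued").
Base order: The journalist has argued who inquired if Pablo searched for the letter recently.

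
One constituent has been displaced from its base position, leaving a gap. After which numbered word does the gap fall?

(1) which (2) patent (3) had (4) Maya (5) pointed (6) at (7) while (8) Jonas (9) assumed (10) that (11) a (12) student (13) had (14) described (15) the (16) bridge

The displaced element is "which patent" (word 2).
It functions as the object of the preposition "at" of "pointed", so the gap sits immediately after word 6 ("at").
Base order: Maya had pointed at which patent while Jonas assumed that a student had described the bridge.

6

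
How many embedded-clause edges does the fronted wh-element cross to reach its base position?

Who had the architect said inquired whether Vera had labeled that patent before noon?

"who" is extracted from the subject of "inquired".
Boundaries crossed, outermost first: [Ø] — 1 in total.

1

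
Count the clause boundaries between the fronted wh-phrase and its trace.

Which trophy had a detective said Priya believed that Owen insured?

"which trophy" is extracted from the object of "insured".
Boundaries crossed, outermost first: [Ø], [that] — 2 in total.

2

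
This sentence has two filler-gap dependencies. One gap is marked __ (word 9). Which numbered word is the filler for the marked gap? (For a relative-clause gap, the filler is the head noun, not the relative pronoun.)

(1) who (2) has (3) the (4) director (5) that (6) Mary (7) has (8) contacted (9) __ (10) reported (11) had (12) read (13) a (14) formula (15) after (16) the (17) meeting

The marked gap is inside the relative clause, the direct object of "contacted".
Its filler is the head noun "director" (via "that"), at word 4.
(The other dependency links word 1 to a gap after word 10.)

4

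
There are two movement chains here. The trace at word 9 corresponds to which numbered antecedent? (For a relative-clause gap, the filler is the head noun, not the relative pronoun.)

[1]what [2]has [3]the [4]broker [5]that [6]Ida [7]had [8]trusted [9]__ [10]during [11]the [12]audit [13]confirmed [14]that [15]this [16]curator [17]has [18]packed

4

The marked gap is inside the relative clause, the direct object of "trusted".
Its filler is the head noun "broker" (via "that"), at word 4.
(The other dependency links word 1 to a gap after word 18.)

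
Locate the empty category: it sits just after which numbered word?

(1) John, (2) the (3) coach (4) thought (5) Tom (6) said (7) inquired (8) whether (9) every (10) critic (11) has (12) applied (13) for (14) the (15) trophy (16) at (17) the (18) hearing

6

The displaced element is "John" (word 1).
It is linked across 2 clause boundaries (Ø → Ø).
It functions as the subject of "inquired", so the gap sits immediately after word 6 ("said").
Base order: The coach thought Tom said John inquired whether every critic has applied for the trophy at the hearing.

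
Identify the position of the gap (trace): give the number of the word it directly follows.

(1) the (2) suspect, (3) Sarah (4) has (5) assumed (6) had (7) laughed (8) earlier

5

The displaced element is "the suspect" (word 2).
It is linked across 1 clause boundary (Ø).
It functions as the subject of "laughed", so the gap sits immediately after word 5 ("assumed").
Base order: Sarah has assumed the suspect had laughed earlier.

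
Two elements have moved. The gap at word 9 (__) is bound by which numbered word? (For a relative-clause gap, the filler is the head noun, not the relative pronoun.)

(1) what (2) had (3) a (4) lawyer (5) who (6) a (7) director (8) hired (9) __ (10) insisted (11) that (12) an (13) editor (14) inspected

The marked gap is inside the relative clause, the direct object of "hired".
Its filler is the head noun "lawyer" (via "who"), at word 4.
(The other dependency links word 1 to a gap after word 14.)

4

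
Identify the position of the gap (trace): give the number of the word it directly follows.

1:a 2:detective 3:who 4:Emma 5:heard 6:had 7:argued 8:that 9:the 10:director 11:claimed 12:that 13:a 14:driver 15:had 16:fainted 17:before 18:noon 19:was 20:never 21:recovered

5

The displaced element is "a detective" (word 2).
It is linked across 1 clause boundary (Ø).
It functions as the subject of "argued", so the gap sits immediately after word 5 ("heard").
Base order: Emma heard that a detective had argued that the director claimed that a driver had fainted before noon.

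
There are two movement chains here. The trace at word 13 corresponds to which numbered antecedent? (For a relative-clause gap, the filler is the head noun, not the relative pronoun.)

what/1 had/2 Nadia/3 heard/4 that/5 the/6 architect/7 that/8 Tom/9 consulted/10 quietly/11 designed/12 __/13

The marked gap is the direct object of "designed".
Its filler is the fronted wh-phrase "what", at word 1.
(The other dependency links word 7 to a gap after word 10.)

1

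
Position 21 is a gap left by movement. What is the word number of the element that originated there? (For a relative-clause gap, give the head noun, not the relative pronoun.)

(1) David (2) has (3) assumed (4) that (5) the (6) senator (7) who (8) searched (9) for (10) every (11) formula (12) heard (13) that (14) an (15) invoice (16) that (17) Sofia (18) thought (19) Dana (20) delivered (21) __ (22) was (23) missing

The gap at 21 is the object of "delivered", inside a relative clause.
The relative pronoun is "that" (word 16); it is bound by the head noun immediately before it.
Its filler is the head noun "invoice", at word 15.

15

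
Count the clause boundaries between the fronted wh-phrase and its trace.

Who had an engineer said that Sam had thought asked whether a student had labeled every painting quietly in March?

2

"who" is extracted from the subject of "asked".
Boundaries crossed, outermost first: [that], [Ø] — 2 in total.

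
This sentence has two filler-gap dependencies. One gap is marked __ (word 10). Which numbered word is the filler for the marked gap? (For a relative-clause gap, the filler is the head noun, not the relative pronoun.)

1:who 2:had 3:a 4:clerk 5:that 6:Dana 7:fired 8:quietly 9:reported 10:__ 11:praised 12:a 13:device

The marked gap is the subject of "praised".
Its filler is the fronted wh-phrase "who", at word 1.
(The other dependency links word 4 to a gap after word 7.)

1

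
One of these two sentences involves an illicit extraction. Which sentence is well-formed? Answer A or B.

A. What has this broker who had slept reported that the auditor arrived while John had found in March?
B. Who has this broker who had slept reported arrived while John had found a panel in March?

In A, the wh-phrase is extracted from inside an adjunct island (introduced by "while"), which blocks movement.
In B, the extraction path crosses only that-complement boundaries, which are transparent.
So B is grammatical.

B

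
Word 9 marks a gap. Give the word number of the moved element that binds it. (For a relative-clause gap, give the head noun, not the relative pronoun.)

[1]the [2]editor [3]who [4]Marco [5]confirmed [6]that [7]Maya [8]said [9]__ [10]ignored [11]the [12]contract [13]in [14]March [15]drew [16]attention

2

The gap at 9 is the subject of "ignored", inside a relative clause.
The relative pronoun is "who" (word 3); it is bound by the head noun immediately before it.
Its filler is the head noun "editor", at word 2.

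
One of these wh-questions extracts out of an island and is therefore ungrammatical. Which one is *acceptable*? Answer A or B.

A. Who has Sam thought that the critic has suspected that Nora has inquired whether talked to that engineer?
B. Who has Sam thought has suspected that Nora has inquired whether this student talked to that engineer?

B

In A, the wh-phrase is extracted from inside a wh-island (introduced by "whether"), which blocks movement.
In B, the extraction path crosses only that-complement boundaries, which are transparent.
So B is grammatical.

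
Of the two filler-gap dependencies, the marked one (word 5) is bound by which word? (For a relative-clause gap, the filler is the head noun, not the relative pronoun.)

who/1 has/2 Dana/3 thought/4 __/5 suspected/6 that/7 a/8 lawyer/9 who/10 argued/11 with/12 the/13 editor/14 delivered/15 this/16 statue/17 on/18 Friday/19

1

The marked gap is the subject of "suspected".
Its filler is the fronted wh-phrase "who", at word 1.
(The other dependency links word 9 to a gap after word 10.)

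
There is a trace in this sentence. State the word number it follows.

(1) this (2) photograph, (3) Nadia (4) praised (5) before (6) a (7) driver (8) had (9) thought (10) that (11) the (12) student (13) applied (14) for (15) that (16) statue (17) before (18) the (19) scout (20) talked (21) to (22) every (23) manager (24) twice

The displaced element is "this photograph" (word 2).
It functions as the direct object of "praised", so the gap sits immediately after word 4 ("praised").
Base order: Nadia praised this photograph before a driver had thought that the student applied for that statue before the scout talked to every manager twice.

4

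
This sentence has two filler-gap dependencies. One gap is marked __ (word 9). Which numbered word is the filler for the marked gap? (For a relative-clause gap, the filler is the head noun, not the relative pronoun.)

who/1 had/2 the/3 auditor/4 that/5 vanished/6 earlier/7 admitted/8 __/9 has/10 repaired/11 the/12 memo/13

1

The marked gap is the subject of "repaired".
Its filler is the fronted wh-phrase "who", at word 1.
(The other dependency links word 4 to a gap after word 5.)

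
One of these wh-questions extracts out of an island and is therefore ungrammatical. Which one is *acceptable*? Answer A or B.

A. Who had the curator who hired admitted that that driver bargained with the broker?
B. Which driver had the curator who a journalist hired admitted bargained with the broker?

In A, the wh-phrase is extracted from inside a complex-NP island (relative clause) (introduced by "who"), which blocks movement.
In B, the extraction path crosses only that-complement boundaries, which are transparent.
So B is grammatical.

B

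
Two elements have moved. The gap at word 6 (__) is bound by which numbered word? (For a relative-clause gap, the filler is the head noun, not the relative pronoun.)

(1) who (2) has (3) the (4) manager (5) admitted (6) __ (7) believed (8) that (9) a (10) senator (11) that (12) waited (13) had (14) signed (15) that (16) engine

The marked gap is the subject of "believed".
Its filler is the fronted wh-phrase "who", at word 1.
(The other dependency links word 10 to a gap after word 11.)

1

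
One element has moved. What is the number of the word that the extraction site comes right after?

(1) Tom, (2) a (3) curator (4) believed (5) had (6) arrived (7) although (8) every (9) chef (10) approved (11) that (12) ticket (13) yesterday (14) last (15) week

4

The displaced element is "Tom" (word 1).
It is linked across 1 clause boundary (Ø).
It functions as the subject of "arrived", so the gap sits immediately after word 4 ("believed").
Base order: A curator believed Tom had arrived although every chef approved that ticket yesterday last week.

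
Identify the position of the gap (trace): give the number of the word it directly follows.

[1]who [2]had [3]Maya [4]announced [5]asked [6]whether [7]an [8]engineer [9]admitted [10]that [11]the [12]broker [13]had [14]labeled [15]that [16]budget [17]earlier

4

The displaced element is "who" (word 1).
It is linked across 1 clause boundary (Ø).
It functions as the subject of "asked", so the gap sits immediately after word 4 ("announced").
Base order: Maya had announced that who asked whether an engineer admitted that the broker had labeled that budget earlier.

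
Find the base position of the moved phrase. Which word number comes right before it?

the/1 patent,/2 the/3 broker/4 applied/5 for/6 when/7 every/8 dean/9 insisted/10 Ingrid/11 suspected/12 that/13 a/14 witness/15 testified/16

The displaced element is "the patent" (word 2).
It functions as the object of the preposition "for" of "applied", so the gap sits immediately after word 6 ("for").
Base order: The broker applied for the patent when every dean insisted Ingrid suspected that a witness testified.

6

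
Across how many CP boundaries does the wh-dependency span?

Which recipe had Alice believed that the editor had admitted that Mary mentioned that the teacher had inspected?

"which recipe" is extracted from the object of "inspected".
Boundaries crossed, outermost first: [that], [that], [that] — 3 in total.

3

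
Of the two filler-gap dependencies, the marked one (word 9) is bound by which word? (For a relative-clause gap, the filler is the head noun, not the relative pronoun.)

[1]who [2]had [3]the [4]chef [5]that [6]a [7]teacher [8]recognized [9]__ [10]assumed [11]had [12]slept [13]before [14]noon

4

The marked gap is inside the relative clause, the direct object of "recognized".
Its filler is the head noun "chef" (via "that"), at word 4.
(The other dependency links word 1 to a gap after word 10.)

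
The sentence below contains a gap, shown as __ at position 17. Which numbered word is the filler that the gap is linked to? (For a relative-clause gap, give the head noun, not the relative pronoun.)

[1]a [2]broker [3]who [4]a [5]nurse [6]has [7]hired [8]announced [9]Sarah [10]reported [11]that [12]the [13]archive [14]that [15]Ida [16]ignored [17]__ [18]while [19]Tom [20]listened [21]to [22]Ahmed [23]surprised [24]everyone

The gap at 17 is the object of "ignored", inside a relative clause.
The relative pronoun is "that" (word 14); it is bound by the head noun immediately before it.
Its filler is the head noun "archive", at word 13.

13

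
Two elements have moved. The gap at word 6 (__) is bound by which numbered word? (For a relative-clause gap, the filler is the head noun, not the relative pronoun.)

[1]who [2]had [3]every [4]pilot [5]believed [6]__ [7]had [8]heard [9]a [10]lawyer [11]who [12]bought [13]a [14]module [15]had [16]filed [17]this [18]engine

The marked gap is the subject of "heard".
Its filler is the fronted wh-phrase "who", at word 1.
(The other dependency links word 10 to a gap after word 11.)

1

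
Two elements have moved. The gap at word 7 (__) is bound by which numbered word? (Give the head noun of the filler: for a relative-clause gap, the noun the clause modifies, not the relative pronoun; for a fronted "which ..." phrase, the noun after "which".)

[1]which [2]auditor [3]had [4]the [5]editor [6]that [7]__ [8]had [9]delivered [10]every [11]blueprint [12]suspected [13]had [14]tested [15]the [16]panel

The marked gap is inside the relative clause, the subject of "delivered".
Its filler is the head noun "editor" (via "that"), at word 5.
(The other dependency links word 2 to a gap after word 12.)

5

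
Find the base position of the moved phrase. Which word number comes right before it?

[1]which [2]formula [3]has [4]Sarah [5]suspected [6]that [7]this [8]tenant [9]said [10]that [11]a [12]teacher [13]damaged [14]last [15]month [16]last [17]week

13

The displaced element is "which formula" (word 2).
It is linked across 2 clause boundaries (that → that).
It functions as the direct object of "damaged", so the gap sits immediately after word 13 ("damaged").
Base order: Sarah has suspected that this tenant said that a teacher damaged which formula last month last week.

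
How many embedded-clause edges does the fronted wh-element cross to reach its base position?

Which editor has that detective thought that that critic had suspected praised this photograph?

"which editor" is extracted from the subject of "praised".
Boundaries crossed, outermost first: [that], [Ø] — 2 in total.

2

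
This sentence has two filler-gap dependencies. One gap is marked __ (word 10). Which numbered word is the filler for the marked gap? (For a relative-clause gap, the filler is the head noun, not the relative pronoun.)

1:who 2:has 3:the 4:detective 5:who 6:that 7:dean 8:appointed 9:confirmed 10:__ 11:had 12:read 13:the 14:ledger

1

The marked gap is the subject of "read".
Its filler is the fronted wh-phrase "who", at word 1.
(The other dependency links word 4 to a gap after word 8.)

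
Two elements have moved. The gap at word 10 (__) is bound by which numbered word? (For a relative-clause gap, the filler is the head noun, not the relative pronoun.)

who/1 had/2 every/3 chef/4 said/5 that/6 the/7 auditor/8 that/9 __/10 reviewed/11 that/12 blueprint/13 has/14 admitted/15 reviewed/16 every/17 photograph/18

The marked gap is inside the relative clause, the subject of "reviewed".
Its filler is the head noun "auditor" (via "that"), at word 8.
(The other dependency links word 1 to a gap after word 15.)

8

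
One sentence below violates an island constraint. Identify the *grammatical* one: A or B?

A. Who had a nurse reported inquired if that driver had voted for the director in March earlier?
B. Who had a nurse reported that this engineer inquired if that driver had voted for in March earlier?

In B, the wh-phrase is extracted from inside a wh-island (introduced by "if"), which blocks movement.
In A, the extraction path crosses only that-complement boundaries, which are transparent.
So A is grammatical.

A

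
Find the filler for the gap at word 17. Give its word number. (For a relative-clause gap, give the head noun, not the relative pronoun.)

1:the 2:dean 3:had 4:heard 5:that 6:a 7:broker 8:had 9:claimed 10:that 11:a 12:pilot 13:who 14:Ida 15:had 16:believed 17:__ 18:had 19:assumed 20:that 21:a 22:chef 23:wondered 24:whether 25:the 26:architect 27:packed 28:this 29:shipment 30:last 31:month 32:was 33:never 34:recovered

The gap at 17 is the subject of "assumed", inside a relative clause.
The relative pronoun is "who" (word 13); it is bound by the head noun immediately before it.
Its filler is the head noun "pilot", at word 12.

12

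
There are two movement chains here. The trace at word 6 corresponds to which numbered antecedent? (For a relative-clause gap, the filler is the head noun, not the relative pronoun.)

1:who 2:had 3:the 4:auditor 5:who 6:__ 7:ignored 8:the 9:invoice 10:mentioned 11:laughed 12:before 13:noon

4

The marked gap is inside the relative clause, the subject of "ignored".
Its filler is the head noun "auditor" (via "who"), at word 4.
(The other dependency links word 1 to a gap after word 10.)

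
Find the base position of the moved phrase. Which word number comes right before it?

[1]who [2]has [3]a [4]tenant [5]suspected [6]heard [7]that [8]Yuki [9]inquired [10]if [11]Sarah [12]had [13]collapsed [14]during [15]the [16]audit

5

The displaced element is "who" (word 1).
It is linked across 1 clause boundary (Ø).
It functions as the subject of "heard", so the gap sits immediately after word 5 ("suspected").
Base order: A tenant has suspected that who heard that Yuki inquired if Sarah had collapsed during the audit.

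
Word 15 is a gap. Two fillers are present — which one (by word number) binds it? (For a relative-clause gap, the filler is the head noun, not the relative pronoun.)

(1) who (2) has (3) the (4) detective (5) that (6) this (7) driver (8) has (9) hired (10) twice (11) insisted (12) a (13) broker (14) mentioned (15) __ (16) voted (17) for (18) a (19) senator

1

The marked gap is the subject of "voted".
Its filler is the fronted wh-phrase "who", at word 1.
(The other dependency links word 4 to a gap after word 9.)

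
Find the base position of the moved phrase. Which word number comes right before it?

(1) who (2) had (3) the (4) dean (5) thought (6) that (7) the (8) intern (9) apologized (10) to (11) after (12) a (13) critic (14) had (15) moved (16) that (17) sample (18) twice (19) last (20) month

The displaced element is "who" (word 1).
It is linked across 1 clause boundary (that).
It functions as the object of the preposition "to" of "apologized", so the gap sits immediately after word 10 ("to").
Base order: The dean had thought that the intern apologized to who after a critic had moved that sample twice last month.

10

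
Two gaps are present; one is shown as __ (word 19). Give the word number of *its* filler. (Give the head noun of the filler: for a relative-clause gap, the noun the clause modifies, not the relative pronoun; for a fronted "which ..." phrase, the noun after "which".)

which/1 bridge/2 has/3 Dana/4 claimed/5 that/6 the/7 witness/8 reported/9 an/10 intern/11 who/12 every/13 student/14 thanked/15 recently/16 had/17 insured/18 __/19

2

The marked gap is the direct object of "insured".
Its filler is the fronted wh-phrase "which bridge", at word 2.
(The other dependency links word 11 to a gap after word 15.)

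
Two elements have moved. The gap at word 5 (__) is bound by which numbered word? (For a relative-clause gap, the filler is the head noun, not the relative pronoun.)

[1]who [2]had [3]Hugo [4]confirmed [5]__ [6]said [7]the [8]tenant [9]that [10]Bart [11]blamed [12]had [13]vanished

1

The marked gap is the subject of "said".
Its filler is the fronted wh-phrase "who", at word 1.
(The other dependency links word 8 to a gap after word 11.)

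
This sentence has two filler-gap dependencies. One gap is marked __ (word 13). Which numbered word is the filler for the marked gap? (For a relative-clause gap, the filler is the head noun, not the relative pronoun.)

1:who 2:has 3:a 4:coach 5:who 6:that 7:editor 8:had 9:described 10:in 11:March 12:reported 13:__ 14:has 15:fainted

1

The marked gap is the subject of "fainted".
Its filler is the fronted wh-phrase "who", at word 1.
(The other dependency links word 4 to a gap after word 9.)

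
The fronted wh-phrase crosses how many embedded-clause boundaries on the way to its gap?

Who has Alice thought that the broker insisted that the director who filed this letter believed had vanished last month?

3

"who" is extracted from the subject of "vanished".
Boundaries crossed, outermost first: [that], [that], [Ø] — 3 in total.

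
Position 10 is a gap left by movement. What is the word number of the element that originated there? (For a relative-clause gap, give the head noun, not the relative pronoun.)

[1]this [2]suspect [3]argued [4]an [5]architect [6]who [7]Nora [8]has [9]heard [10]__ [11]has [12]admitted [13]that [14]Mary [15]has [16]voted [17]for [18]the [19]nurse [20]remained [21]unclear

5

The gap at 10 is the subject of "admitted", inside a relative clause.
The relative pronoun is "who" (word 6); it is bound by the head noun immediately before it.
Its filler is the head noun "architect", at word 5.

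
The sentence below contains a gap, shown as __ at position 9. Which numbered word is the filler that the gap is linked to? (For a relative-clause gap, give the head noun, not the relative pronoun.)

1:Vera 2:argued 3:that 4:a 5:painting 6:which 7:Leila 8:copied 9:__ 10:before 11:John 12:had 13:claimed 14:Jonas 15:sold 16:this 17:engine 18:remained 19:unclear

The gap at 9 is the object of "copied", inside a relative clause.
The relative pronoun is "which" (word 6); it is bound by the head noun immediately before it.
Its filler is the head noun "painting", at word 5.

5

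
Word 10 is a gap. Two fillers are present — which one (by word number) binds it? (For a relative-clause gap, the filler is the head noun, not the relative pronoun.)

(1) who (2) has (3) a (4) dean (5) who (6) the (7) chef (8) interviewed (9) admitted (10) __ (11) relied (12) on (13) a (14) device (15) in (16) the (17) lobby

The marked gap is the subject of "relied".
Its filler is the fronted wh-phrase "who", at word 1.
(The other dependency links word 4 to a gap after word 8.)

1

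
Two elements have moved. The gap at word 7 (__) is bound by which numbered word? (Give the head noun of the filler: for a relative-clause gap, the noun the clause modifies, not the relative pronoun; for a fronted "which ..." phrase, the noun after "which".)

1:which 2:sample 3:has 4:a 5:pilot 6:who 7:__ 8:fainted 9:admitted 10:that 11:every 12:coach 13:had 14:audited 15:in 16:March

The marked gap is inside the relative clause, the subject of "fainted".
Its filler is the head noun "pilot" (via "who"), at word 5.
(The other dependency links word 2 to a gap after word 14.)

5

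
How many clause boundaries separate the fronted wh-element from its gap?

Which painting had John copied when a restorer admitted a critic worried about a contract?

"which painting" originates inside the matrix clause — no clause boundary is crossed.

0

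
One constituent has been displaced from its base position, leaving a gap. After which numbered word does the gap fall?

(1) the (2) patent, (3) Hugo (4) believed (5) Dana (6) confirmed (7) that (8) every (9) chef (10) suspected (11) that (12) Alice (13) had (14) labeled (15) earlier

14

The displaced element is "the patent" (word 2).
It is linked across 3 clause boundaries (Ø → that → that).
It functions as the direct object of "labeled", so the gap sits immediately after word 14 ("labeled").
Base order: Hugo believed Dana confirmed that every chef suspected that Alice had labeled the patent earlier.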